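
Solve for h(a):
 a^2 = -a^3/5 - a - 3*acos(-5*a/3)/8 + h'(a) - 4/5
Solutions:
 h(a) = C1 + a^4/20 + a^3/3 + a^2/2 + 3*a*acos(-5*a/3)/8 + 4*a/5 + 3*sqrt(9 - 25*a^2)/40


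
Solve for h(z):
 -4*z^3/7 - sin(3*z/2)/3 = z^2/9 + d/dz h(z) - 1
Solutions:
 h(z) = C1 - z^4/7 - z^3/27 + z + 2*cos(3*z/2)/9


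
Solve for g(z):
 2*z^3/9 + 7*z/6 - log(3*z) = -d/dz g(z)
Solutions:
 g(z) = C1 - z^4/18 - 7*z^2/12 + z*log(z) - z + z*log(3)


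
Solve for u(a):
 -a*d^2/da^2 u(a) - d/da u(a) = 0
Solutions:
 u(a) = C1 + C2*log(a)


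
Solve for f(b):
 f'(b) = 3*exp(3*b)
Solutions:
 f(b) = C1 + exp(3*b)


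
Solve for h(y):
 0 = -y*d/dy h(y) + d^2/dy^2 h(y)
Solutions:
 h(y) = C1 + C2*erfi(sqrt(2)*y/2)


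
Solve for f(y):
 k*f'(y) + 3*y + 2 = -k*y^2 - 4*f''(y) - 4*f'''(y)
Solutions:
 f(y) = C1 + C2*exp(y*(sqrt(1 - k) - 1)/2) + C3*exp(-y*(sqrt(1 - k) + 1)/2) - y^3/3 + 5*y^2/(2*k) + 6*y/k - 20*y/k^2


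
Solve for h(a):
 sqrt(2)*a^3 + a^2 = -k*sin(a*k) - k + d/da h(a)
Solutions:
 h(a) = C1 + sqrt(2)*a^4/4 + a^3/3 + a*k - cos(a*k)


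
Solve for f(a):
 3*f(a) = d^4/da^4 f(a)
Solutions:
 f(a) = C1*exp(-3^(1/4)*a) + C2*exp(3^(1/4)*a) + C3*sin(3^(1/4)*a) + C4*cos(3^(1/4)*a)


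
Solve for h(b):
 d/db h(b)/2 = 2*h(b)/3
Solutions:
 h(b) = C1*exp(4*b/3)


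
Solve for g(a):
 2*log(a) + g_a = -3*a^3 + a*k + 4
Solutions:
 g(a) = C1 - 3*a^4/4 + a^2*k/2 - 2*a*log(a) + 6*a


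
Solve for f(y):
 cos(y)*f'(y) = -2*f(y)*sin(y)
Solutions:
 f(y) = C1*cos(y)^2


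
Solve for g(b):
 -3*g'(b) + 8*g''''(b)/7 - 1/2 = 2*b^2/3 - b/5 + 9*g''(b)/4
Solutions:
 g(b) = C1 + C2*exp(-42^(1/3)*b*(42^(1/3)/(sqrt(214) + 16)^(1/3) + (sqrt(214) + 16)^(1/3))/16)*sin(14^(1/3)*3^(1/6)*b*(-3^(2/3)*(sqrt(214) + 16)^(1/3) + 3*14^(1/3)/(sqrt(214) + 16)^(1/3))/16) + C3*exp(-42^(1/3)*b*(42^(1/3)/(sqrt(214) + 16)^(1/3) + (sqrt(214) + 16)^(1/3))/16)*cos(14^(1/3)*3^(1/6)*b*(-3^(2/3)*(sqrt(214) + 16)^(1/3) + 3*14^(1/3)/(sqrt(214) + 16)^(1/3))/16) + C4*exp(42^(1/3)*b*(42^(1/3)/(sqrt(214) + 16)^(1/3) + (sqrt(214) + 16)^(1/3))/8) - 2*b^3/27 + b^2/5 - 7*b/15


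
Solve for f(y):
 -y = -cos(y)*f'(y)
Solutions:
 f(y) = C1 + Integral(y/cos(y), y)


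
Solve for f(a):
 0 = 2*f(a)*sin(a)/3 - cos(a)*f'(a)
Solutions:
 f(a) = C1/cos(a)^(2/3)


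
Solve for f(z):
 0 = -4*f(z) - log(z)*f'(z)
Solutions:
 f(z) = C1*exp(-4*li(z))


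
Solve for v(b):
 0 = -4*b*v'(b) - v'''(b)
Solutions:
 v(b) = C1 + Integral(C2*airyai(-2^(2/3)*b) + C3*airybi(-2^(2/3)*b), b)


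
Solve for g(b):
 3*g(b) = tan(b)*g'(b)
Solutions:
 g(b) = C1*sin(b)^3


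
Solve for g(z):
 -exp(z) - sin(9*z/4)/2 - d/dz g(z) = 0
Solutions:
 g(z) = C1 - exp(z) + 2*cos(9*z/4)/9


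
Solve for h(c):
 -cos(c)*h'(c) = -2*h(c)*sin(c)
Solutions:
 h(c) = C1/cos(c)^2


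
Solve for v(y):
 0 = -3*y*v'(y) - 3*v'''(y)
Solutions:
 v(y) = C1 + Integral(C2*airyai(-y) + C3*airybi(-y), y)


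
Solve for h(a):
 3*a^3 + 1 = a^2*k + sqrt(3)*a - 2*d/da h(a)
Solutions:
 h(a) = C1 - 3*a^4/8 + a^3*k/6 + sqrt(3)*a^2/4 - a/2


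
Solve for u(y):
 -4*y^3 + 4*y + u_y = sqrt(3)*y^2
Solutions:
 u(y) = C1 + y^4 + sqrt(3)*y^3/3 - 2*y^2


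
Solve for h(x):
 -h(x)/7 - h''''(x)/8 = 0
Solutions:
 h(x) = (C1*sin(2^(1/4)*7^(3/4)*x/7) + C2*cos(2^(1/4)*7^(3/4)*x/7))*exp(-2^(1/4)*7^(3/4)*x/7) + (C3*sin(2^(1/4)*7^(3/4)*x/7) + C4*cos(2^(1/4)*7^(3/4)*x/7))*exp(2^(1/4)*7^(3/4)*x/7)


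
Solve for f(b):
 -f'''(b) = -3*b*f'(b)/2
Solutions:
 f(b) = C1 + Integral(C2*airyai(2^(2/3)*3^(1/3)*b/2) + C3*airybi(2^(2/3)*3^(1/3)*b/2), b)


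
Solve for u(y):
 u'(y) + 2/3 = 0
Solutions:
 u(y) = C1 - 2*y/3


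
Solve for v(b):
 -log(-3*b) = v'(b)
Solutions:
 v(b) = C1 - b*log(-b) + b*(1 - log(3))


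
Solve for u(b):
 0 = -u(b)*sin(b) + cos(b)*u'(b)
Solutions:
 u(b) = C1/cos(b)


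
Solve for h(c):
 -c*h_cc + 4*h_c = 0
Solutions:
 h(c) = C1 + C2*c^5


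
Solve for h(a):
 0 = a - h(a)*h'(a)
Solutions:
 h(a) = -sqrt(C1 + a^2)
 h(a) = sqrt(C1 + a^2)


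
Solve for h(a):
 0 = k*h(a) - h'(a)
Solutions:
 h(a) = C1*exp(a*k)


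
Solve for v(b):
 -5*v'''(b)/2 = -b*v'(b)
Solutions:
 v(b) = C1 + Integral(C2*airyai(2^(1/3)*5^(2/3)*b/5) + C3*airybi(2^(1/3)*5^(2/3)*b/5), b)


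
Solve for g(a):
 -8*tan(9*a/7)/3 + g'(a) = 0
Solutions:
 g(a) = C1 - 56*log(cos(9*a/7))/27


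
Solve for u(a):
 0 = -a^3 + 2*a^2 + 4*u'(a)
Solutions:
 u(a) = C1 + a^4/16 - a^3/6


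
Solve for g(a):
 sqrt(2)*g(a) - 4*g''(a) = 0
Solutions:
 g(a) = C1*exp(-2^(1/4)*a/2) + C2*exp(2^(1/4)*a/2)


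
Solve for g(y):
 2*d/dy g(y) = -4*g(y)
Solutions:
 g(y) = C1*exp(-2*y)


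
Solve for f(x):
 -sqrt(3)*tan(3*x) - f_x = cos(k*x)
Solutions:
 f(x) = C1 - Piecewise((sin(k*x)/k, Ne(k, 0)), (x, True)) + sqrt(3)*log(cos(3*x))/3


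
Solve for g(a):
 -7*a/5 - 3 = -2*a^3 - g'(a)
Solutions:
 g(a) = C1 - a^4/2 + 7*a^2/10 + 3*a


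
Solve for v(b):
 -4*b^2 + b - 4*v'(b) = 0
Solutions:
 v(b) = C1 - b^3/3 + b^2/8


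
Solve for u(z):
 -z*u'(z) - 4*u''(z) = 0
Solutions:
 u(z) = C1 + C2*erf(sqrt(2)*z/4)


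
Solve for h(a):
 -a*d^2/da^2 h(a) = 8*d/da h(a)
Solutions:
 h(a) = C1 + C2/a^7


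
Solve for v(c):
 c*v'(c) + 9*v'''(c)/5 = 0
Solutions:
 v(c) = C1 + Integral(C2*airyai(-15^(1/3)*c/3) + C3*airybi(-15^(1/3)*c/3), c)


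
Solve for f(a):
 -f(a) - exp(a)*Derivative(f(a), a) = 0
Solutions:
 f(a) = C1*exp(exp(-a))


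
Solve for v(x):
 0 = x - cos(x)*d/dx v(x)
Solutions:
 v(x) = C1 + Integral(x/cos(x), x)


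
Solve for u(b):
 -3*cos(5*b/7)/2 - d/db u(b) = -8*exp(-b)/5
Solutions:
 u(b) = C1 - 21*sin(5*b/7)/10 - 8*exp(-b)/5


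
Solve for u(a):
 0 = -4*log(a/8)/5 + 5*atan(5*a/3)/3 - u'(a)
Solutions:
 u(a) = C1 - 4*a*log(a)/5 + 5*a*atan(5*a/3)/3 + 4*a/5 + 12*a*log(2)/5 - log(25*a^2 + 9)/2


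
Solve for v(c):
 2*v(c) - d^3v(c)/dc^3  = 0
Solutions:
 v(c) = C3*exp(2^(1/3)*c) + (C1*sin(2^(1/3)*sqrt(3)*c/2) + C2*cos(2^(1/3)*sqrt(3)*c/2))*exp(-2^(1/3)*c/2)


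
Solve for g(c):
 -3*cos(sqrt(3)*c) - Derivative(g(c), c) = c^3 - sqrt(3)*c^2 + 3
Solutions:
 g(c) = C1 - c^4/4 + sqrt(3)*c^3/3 - 3*c - sqrt(3)*sin(sqrt(3)*c)


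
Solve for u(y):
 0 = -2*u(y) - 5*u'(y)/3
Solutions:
 u(y) = C1*exp(-6*y/5)


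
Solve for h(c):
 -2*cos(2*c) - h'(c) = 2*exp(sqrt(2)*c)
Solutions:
 h(c) = C1 - sqrt(2)*exp(sqrt(2)*c) - sin(2*c)


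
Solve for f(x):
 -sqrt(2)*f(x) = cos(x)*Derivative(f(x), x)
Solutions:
 f(x) = C1*(sin(x) - 1)^(sqrt(2)/2)/(sin(x) + 1)^(sqrt(2)/2)


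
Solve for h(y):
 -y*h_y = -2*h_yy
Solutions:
 h(y) = C1 + C2*erfi(y/2)


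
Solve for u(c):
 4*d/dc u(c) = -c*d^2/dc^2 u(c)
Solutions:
 u(c) = C1 + C2/c^3


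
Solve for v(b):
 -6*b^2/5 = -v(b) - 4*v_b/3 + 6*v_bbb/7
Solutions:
 v(b) = C1*exp(-42^(1/3)*b*(4*42^(1/3)/(sqrt(3873) + 81)^(1/3) + (sqrt(3873) + 81)^(1/3))/36)*sin(14^(1/3)*3^(1/6)*b*(-3^(2/3)*(sqrt(3873) + 81)^(1/3) + 12*14^(1/3)/(sqrt(3873) + 81)^(1/3))/36) + C2*exp(-42^(1/3)*b*(4*42^(1/3)/(sqrt(3873) + 81)^(1/3) + (sqrt(3873) + 81)^(1/3))/36)*cos(14^(1/3)*3^(1/6)*b*(-3^(2/3)*(sqrt(3873) + 81)^(1/3) + 12*14^(1/3)/(sqrt(3873) + 81)^(1/3))/36) + C3*exp(42^(1/3)*b*(4*42^(1/3)/(sqrt(3873) + 81)^(1/3) + (sqrt(3873) + 81)^(1/3))/18) + 6*b^2/5 - 16*b/5 + 64/15


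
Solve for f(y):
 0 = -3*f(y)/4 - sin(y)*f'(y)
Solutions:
 f(y) = C1*(cos(y) + 1)^(3/8)/(cos(y) - 1)^(3/8)


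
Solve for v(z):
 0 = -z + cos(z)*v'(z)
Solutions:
 v(z) = C1 + Integral(z/cos(z), z)


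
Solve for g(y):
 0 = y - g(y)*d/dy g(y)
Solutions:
 g(y) = -sqrt(C1 + y^2)
 g(y) = sqrt(C1 + y^2)


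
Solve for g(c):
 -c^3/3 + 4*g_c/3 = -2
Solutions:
 g(c) = C1 + c^4/16 - 3*c/2


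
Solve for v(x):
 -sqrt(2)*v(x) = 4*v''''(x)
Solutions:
 v(x) = (C1*sin(2^(1/8)*x/2) + C2*cos(2^(1/8)*x/2))*exp(-2^(1/8)*x/2) + (C3*sin(2^(1/8)*x/2) + C4*cos(2^(1/8)*x/2))*exp(2^(1/8)*x/2)


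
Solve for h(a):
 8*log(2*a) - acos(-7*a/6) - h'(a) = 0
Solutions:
 h(a) = C1 + 8*a*log(a) - a*acos(-7*a/6) - 8*a + 8*a*log(2) - sqrt(36 - 49*a^2)/7


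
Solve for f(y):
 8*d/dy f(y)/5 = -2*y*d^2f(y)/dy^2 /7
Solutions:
 f(y) = C1 + C2/y^(23/5)


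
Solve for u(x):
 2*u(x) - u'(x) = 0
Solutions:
 u(x) = C1*exp(2*x)


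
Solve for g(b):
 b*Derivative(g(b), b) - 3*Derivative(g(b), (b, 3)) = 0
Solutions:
 g(b) = C1 + Integral(C2*airyai(3^(2/3)*b/3) + C3*airybi(3^(2/3)*b/3), b)


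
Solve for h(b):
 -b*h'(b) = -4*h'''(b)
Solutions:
 h(b) = C1 + Integral(C2*airyai(2^(1/3)*b/2) + C3*airybi(2^(1/3)*b/2), b)


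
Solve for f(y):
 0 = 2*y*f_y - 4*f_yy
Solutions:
 f(y) = C1 + C2*erfi(y/2)


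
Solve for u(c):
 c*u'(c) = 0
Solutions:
 u(c) = C1


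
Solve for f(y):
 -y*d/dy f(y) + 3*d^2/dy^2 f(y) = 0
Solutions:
 f(y) = C1 + C2*erfi(sqrt(6)*y/6)


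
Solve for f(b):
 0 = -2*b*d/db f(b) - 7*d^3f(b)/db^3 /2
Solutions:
 f(b) = C1 + Integral(C2*airyai(-14^(2/3)*b/7) + C3*airybi(-14^(2/3)*b/7), b)


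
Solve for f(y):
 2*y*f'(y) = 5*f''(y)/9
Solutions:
 f(y) = C1 + C2*erfi(3*sqrt(5)*y/5)


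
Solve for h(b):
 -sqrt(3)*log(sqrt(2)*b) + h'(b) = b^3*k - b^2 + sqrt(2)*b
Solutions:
 h(b) = C1 + b^4*k/4 - b^3/3 + sqrt(2)*b^2/2 + sqrt(3)*b*log(b) - sqrt(3)*b + sqrt(3)*b*log(2)/2


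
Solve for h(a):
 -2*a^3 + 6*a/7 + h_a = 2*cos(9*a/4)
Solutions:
 h(a) = C1 + a^4/2 - 3*a^2/7 + 8*sin(9*a/4)/9


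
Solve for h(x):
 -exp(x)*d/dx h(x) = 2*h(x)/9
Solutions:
 h(x) = C1*exp(2*exp(-x)/9)


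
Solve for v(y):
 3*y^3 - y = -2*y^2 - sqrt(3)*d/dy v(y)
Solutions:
 v(y) = C1 - sqrt(3)*y^4/4 - 2*sqrt(3)*y^3/9 + sqrt(3)*y^2/6


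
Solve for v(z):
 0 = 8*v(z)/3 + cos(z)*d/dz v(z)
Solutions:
 v(z) = C1*(sin(z) - 1)^(4/3)/(sin(z) + 1)^(4/3)


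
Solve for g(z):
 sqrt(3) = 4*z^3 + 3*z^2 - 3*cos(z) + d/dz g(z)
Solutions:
 g(z) = C1 - z^4 - z^3 + sqrt(3)*z + 3*sin(z)


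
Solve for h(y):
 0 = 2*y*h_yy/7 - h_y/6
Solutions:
 h(y) = C1 + C2*y^(19/12)


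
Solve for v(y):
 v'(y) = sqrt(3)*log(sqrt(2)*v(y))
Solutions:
 -2*sqrt(3)*Integral(1/(2*log(_y) + log(2)), (_y, v(y)))/3 = C1 - y


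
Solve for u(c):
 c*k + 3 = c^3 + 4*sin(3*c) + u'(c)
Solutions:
 u(c) = C1 - c^4/4 + c^2*k/2 + 3*c + 4*cos(3*c)/3


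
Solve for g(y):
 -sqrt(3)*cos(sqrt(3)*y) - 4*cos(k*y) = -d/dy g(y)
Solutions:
 g(y) = C1 + sin(sqrt(3)*y) + 4*sin(k*y)/k


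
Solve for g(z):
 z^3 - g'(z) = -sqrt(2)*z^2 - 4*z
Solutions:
 g(z) = C1 + z^4/4 + sqrt(2)*z^3/3 + 2*z^2


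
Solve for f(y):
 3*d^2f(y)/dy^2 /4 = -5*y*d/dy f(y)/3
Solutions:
 f(y) = C1 + C2*erf(sqrt(10)*y/3)


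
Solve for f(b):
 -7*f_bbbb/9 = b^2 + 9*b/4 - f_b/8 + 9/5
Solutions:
 f(b) = C1 + C4*exp(21^(2/3)*b/14) + 8*b^3/3 + 9*b^2 + 72*b/5 + (C2*sin(3*3^(1/6)*7^(2/3)*b/28) + C3*cos(3*3^(1/6)*7^(2/3)*b/28))*exp(-21^(2/3)*b/28)


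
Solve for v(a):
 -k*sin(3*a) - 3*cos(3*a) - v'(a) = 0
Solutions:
 v(a) = C1 + k*cos(3*a)/3 - sin(3*a)


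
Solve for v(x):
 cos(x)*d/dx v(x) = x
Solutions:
 v(x) = C1 + Integral(x/cos(x), x)


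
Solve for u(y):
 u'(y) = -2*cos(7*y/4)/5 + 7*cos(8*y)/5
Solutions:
 u(y) = C1 - 8*sin(7*y/4)/35 + 7*sin(8*y)/40


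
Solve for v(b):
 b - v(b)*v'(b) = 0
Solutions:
 v(b) = -sqrt(C1 + b^2)
 v(b) = sqrt(C1 + b^2)


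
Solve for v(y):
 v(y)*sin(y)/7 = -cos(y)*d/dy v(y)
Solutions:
 v(y) = C1*cos(y)^(1/7)


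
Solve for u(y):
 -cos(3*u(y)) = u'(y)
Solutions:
 u(y) = -asin((C1 + exp(6*y))/(C1 - exp(6*y)))/3 + pi/3
 u(y) = asin((C1 + exp(6*y))/(C1 - exp(6*y)))/3


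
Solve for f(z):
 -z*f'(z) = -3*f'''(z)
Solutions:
 f(z) = C1 + Integral(C2*airyai(3^(2/3)*z/3) + C3*airybi(3^(2/3)*z/3), z)


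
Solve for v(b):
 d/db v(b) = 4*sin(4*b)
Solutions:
 v(b) = C1 - cos(4*b)


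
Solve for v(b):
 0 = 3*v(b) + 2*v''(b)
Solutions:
 v(b) = C1*sin(sqrt(6)*b/2) + C2*cos(sqrt(6)*b/2)


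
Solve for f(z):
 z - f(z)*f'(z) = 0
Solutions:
 f(z) = -sqrt(C1 + z^2)
 f(z) = sqrt(C1 + z^2)


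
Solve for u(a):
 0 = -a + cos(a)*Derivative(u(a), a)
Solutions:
 u(a) = C1 + Integral(a/cos(a), a)


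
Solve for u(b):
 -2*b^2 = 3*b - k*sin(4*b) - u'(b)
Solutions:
 u(b) = C1 + 2*b^3/3 + 3*b^2/2 + k*cos(4*b)/4


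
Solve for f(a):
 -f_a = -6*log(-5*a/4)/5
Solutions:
 f(a) = C1 + 6*a*log(-a)/5 + 6*a*(-2*log(2) - 1 + log(5))/5


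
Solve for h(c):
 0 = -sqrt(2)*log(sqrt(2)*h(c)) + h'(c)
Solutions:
 -sqrt(2)*Integral(1/(2*log(_y) + log(2)), (_y, h(c))) = C1 - c


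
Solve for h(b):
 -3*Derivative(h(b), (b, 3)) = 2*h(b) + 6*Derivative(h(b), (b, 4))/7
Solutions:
 h(b) = C1*exp(b*(-21 + sqrt(3)*sqrt(128*7^(2/3)/(sqrt(165809) + 441)^(1/3) + 8*7^(1/3)*(sqrt(165809) + 441)^(1/3) + 147))/24)*sin(sqrt(6)*b*sqrt(-147 + 64*7^(2/3)/(sqrt(165809) + 441)^(1/3) + 4*7^(1/3)*(sqrt(165809) + 441)^(1/3) + 1029*sqrt(3)/sqrt(128*7^(2/3)/(sqrt(165809) + 441)^(1/3) + 8*7^(1/3)*(sqrt(165809) + 441)^(1/3) + 147))/24) + C2*exp(b*(-21 + sqrt(3)*sqrt(128*7^(2/3)/(sqrt(165809) + 441)^(1/3) + 8*7^(1/3)*(sqrt(165809) + 441)^(1/3) + 147))/24)*cos(sqrt(6)*b*sqrt(-147 + 64*7^(2/3)/(sqrt(165809) + 441)^(1/3) + 4*7^(1/3)*(sqrt(165809) + 441)^(1/3) + 1029*sqrt(3)/sqrt(128*7^(2/3)/(sqrt(165809) + 441)^(1/3) + 8*7^(1/3)*(sqrt(165809) + 441)^(1/3) + 147))/24) + C3*exp(-b*(21 + sqrt(6)*sqrt(-4*7^(1/3)*(sqrt(165809) + 441)^(1/3) - 64*7^(2/3)/(sqrt(165809) + 441)^(1/3) + 1029*sqrt(3)/sqrt(128*7^(2/3)/(sqrt(165809) + 441)^(1/3) + 8*7^(1/3)*(sqrt(165809) + 441)^(1/3) + 147) + 147) + sqrt(3)*sqrt(128*7^(2/3)/(sqrt(165809) + 441)^(1/3) + 8*7^(1/3)*(sqrt(165809) + 441)^(1/3) + 147))/24) + C4*exp(b*(-sqrt(3)*sqrt(128*7^(2/3)/(sqrt(165809) + 441)^(1/3) + 8*7^(1/3)*(sqrt(165809) + 441)^(1/3) + 147) - 21 + sqrt(6)*sqrt(-4*7^(1/3)*(sqrt(165809) + 441)^(1/3) - 64*7^(2/3)/(sqrt(165809) + 441)^(1/3) + 1029*sqrt(3)/sqrt(128*7^(2/3)/(sqrt(165809) + 441)^(1/3) + 8*7^(1/3)*(sqrt(165809) + 441)^(1/3) + 147) + 147))/24)


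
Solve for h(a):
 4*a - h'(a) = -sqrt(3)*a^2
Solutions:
 h(a) = C1 + sqrt(3)*a^3/3 + 2*a^2


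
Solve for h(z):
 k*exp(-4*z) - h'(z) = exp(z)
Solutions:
 h(z) = C1 - k*exp(-4*z)/4 - exp(z)


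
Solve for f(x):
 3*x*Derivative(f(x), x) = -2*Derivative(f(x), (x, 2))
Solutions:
 f(x) = C1 + C2*erf(sqrt(3)*x/2)


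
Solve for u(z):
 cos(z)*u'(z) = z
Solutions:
 u(z) = C1 + Integral(z/cos(z), z)


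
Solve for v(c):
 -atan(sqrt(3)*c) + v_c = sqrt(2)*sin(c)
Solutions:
 v(c) = C1 + c*atan(sqrt(3)*c) - sqrt(3)*log(3*c^2 + 1)/6 - sqrt(2)*cos(c)


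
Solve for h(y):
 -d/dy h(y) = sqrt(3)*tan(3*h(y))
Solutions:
 h(y) = -asin(C1*exp(-3*sqrt(3)*y))/3 + pi/3
 h(y) = asin(C1*exp(-3*sqrt(3)*y))/3


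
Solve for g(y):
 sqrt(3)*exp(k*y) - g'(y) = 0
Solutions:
 g(y) = C1 + sqrt(3)*exp(k*y)/k


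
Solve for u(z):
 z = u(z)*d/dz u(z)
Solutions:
 u(z) = -sqrt(C1 + z^2)
 u(z) = sqrt(C1 + z^2)


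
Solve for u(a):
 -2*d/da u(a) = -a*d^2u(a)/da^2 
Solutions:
 u(a) = C1 + C2*a^3


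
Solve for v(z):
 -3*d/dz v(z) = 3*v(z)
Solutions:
 v(z) = C1*exp(-z)


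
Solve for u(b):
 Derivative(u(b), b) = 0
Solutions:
 u(b) = C1


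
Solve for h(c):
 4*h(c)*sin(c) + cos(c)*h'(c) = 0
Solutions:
 h(c) = C1*cos(c)^4


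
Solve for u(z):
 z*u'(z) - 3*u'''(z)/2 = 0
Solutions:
 u(z) = C1 + Integral(C2*airyai(2^(1/3)*3^(2/3)*z/3) + C3*airybi(2^(1/3)*3^(2/3)*z/3), z)


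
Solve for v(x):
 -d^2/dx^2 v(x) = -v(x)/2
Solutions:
 v(x) = C1*exp(-sqrt(2)*x/2) + C2*exp(sqrt(2)*x/2)


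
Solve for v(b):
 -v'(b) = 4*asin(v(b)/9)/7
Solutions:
 Integral(1/asin(_y/9), (_y, v(b))) = C1 - 4*b/7


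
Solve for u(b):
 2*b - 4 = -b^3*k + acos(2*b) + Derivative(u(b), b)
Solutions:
 u(b) = C1 + b^4*k/4 + b^2 - b*acos(2*b) - 4*b + sqrt(1 - 4*b^2)/2


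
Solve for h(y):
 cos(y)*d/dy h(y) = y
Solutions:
 h(y) = C1 + Integral(y/cos(y), y)


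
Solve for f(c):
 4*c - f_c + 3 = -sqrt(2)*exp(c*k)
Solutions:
 f(c) = C1 + 2*c^2 + 3*c + sqrt(2)*exp(c*k)/k


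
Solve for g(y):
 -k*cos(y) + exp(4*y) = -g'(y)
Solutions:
 g(y) = C1 + k*sin(y) - exp(4*y)/4


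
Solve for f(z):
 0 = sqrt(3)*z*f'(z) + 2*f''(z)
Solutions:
 f(z) = C1 + C2*erf(3^(1/4)*z/2)


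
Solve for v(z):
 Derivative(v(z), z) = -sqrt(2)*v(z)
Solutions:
 v(z) = C1*exp(-sqrt(2)*z)


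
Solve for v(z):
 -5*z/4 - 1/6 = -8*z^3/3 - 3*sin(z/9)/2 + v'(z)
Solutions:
 v(z) = C1 + 2*z^4/3 - 5*z^2/8 - z/6 - 27*cos(z/9)/2


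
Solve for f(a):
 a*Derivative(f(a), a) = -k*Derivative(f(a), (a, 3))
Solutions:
 f(a) = C1 + Integral(C2*airyai(a*(-1/k)^(1/3)) + C3*airybi(a*(-1/k)^(1/3)), a)


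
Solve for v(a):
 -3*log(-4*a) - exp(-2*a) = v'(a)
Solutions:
 v(a) = C1 - 3*a*log(-a) + 3*a*(1 - 2*log(2)) + exp(-2*a)/2


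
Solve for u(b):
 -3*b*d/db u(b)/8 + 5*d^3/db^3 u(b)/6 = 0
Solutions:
 u(b) = C1 + Integral(C2*airyai(3^(2/3)*50^(1/3)*b/10) + C3*airybi(3^(2/3)*50^(1/3)*b/10), b)


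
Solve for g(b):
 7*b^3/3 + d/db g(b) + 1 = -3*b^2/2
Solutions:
 g(b) = C1 - 7*b^4/12 - b^3/2 - b


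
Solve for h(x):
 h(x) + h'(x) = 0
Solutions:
 h(x) = C1*exp(-x)


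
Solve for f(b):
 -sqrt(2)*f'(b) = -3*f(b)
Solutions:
 f(b) = C1*exp(3*sqrt(2)*b/2)


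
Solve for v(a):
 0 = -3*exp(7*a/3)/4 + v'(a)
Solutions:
 v(a) = C1 + 9*exp(7*a/3)/28


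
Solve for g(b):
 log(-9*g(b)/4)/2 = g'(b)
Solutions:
 -2*Integral(1/(log(-_y) - 2*log(2) + 2*log(3)), (_y, g(b))) = C1 - b


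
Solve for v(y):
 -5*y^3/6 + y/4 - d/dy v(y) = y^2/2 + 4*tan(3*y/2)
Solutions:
 v(y) = C1 - 5*y^4/24 - y^3/6 + y^2/8 + 8*log(cos(3*y/2))/3


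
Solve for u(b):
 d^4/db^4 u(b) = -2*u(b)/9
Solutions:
 u(b) = (C1*sin(2^(3/4)*sqrt(3)*b/6) + C2*cos(2^(3/4)*sqrt(3)*b/6))*exp(-2^(3/4)*sqrt(3)*b/6) + (C3*sin(2^(3/4)*sqrt(3)*b/6) + C4*cos(2^(3/4)*sqrt(3)*b/6))*exp(2^(3/4)*sqrt(3)*b/6)


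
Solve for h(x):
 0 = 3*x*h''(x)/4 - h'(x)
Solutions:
 h(x) = C1 + C2*x^(7/3)


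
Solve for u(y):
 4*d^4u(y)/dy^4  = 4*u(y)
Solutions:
 u(y) = C1*exp(-y) + C2*exp(y) + C3*sin(y) + C4*cos(y)


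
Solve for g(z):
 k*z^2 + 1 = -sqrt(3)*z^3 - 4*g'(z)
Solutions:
 g(z) = C1 - k*z^3/12 - sqrt(3)*z^4/16 - z/4


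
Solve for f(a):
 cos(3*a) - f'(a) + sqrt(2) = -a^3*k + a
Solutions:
 f(a) = C1 + a^4*k/4 - a^2/2 + sqrt(2)*a + sin(3*a)/3


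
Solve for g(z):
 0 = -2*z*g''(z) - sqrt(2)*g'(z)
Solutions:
 g(z) = C1 + C2*z^(1 - sqrt(2)/2)


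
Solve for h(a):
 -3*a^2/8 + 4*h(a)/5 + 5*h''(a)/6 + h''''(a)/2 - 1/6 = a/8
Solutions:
 h(a) = 15*a^2/32 + 5*a/32 + (C1*sin(10^(3/4)*a*cos(atan(sqrt(815)/25)/2)/5) + C2*cos(10^(3/4)*a*cos(atan(sqrt(815)/25)/2)/5))*exp(-10^(3/4)*a*sin(atan(sqrt(815)/25)/2)/5) + (C3*sin(10^(3/4)*a*cos(atan(sqrt(815)/25)/2)/5) + C4*cos(10^(3/4)*a*cos(atan(sqrt(815)/25)/2)/5))*exp(10^(3/4)*a*sin(atan(sqrt(815)/25)/2)/5) - 295/384


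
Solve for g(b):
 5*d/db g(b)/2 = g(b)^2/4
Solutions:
 g(b) = -10/(C1 + b)


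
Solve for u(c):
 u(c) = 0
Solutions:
 u(c) = 0


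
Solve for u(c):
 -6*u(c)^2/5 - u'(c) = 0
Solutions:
 u(c) = 5/(C1 + 6*c)


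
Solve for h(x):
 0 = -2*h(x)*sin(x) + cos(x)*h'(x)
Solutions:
 h(x) = C1/cos(x)^2


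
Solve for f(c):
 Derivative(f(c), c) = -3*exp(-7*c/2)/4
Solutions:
 f(c) = C1 + 3*exp(-7*c/2)/14


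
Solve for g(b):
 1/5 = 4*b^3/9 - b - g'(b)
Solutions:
 g(b) = C1 + b^4/9 - b^2/2 - b/5


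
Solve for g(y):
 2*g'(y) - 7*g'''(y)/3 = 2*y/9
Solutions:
 g(y) = C1 + C2*exp(-sqrt(42)*y/7) + C3*exp(sqrt(42)*y/7) + y^2/18


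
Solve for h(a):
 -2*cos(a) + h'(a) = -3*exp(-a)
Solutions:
 h(a) = C1 + 2*sin(a) + 3*exp(-a)


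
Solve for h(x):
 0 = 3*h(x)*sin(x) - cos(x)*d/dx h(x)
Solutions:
 h(x) = C1/cos(x)^3


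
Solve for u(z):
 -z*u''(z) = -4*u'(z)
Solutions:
 u(z) = C1 + C2*z^5


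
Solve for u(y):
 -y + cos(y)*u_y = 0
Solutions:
 u(y) = C1 + Integral(y/cos(y), y)


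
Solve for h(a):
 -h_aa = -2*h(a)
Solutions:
 h(a) = C1*exp(-sqrt(2)*a) + C2*exp(sqrt(2)*a)


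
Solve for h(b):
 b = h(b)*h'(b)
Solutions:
 h(b) = -sqrt(C1 + b^2)
 h(b) = sqrt(C1 + b^2)


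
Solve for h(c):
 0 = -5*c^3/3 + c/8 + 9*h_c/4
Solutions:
 h(c) = C1 + 5*c^4/27 - c^2/36


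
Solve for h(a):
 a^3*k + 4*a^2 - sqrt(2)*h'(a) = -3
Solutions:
 h(a) = C1 + sqrt(2)*a^4*k/8 + 2*sqrt(2)*a^3/3 + 3*sqrt(2)*a/2


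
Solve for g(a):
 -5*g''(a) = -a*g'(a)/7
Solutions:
 g(a) = C1 + C2*erfi(sqrt(70)*a/70)


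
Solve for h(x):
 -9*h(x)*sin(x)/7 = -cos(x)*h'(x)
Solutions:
 h(x) = C1/cos(x)^(9/7)


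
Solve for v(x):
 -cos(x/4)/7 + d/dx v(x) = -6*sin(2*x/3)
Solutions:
 v(x) = C1 + 4*sin(x/4)/7 + 9*cos(2*x/3)


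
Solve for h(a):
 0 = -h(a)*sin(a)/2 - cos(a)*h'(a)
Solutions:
 h(a) = C1*sqrt(cos(a))


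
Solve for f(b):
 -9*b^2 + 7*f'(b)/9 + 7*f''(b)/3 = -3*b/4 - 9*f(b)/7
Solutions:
 f(b) = 7*b^2 - 2933*b/324 + (C1*sin(sqrt(923)*b/42) + C2*cos(sqrt(923)*b/42))*exp(-b/6) - 523075/26244


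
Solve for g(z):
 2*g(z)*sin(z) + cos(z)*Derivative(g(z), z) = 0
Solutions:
 g(z) = C1*cos(z)^2


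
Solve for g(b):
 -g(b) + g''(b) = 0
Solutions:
 g(b) = C1*exp(-b) + C2*exp(b)


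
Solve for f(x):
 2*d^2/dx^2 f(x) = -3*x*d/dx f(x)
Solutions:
 f(x) = C1 + C2*erf(sqrt(3)*x/2)


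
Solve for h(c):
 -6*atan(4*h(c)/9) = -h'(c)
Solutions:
 Integral(1/atan(4*_y/9), (_y, h(c))) = C1 + 6*c


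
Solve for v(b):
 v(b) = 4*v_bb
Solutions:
 v(b) = C1*exp(-b/2) + C2*exp(b/2)


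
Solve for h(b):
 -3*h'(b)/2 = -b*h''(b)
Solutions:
 h(b) = C1 + C2*b^(5/2)


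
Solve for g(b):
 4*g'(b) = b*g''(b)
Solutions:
 g(b) = C1 + C2*b^5


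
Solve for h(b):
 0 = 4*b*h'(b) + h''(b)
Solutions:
 h(b) = C1 + C2*erf(sqrt(2)*b)


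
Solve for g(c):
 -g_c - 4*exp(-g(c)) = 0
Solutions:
 g(c) = log(C1 - 4*c)


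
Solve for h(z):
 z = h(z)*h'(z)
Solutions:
 h(z) = -sqrt(C1 + z^2)
 h(z) = sqrt(C1 + z^2)


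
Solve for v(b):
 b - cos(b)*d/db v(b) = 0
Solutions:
 v(b) = C1 + Integral(b/cos(b), b)


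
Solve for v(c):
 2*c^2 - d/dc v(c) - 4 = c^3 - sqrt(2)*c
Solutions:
 v(c) = C1 - c^4/4 + 2*c^3/3 + sqrt(2)*c^2/2 - 4*c


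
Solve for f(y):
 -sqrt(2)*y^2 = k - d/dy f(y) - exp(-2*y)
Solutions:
 f(y) = C1 + k*y + sqrt(2)*y^3/3 + exp(-2*y)/2


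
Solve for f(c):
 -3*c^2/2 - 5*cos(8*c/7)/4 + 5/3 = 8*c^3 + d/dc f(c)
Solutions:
 f(c) = C1 - 2*c^4 - c^3/2 + 5*c/3 - 35*sin(8*c/7)/32


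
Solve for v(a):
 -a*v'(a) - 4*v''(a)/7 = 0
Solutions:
 v(a) = C1 + C2*erf(sqrt(14)*a/4)


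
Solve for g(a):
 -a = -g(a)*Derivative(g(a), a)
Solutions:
 g(a) = -sqrt(C1 + a^2)
 g(a) = sqrt(C1 + a^2)


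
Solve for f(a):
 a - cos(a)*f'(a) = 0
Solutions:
 f(a) = C1 + Integral(a/cos(a), a)


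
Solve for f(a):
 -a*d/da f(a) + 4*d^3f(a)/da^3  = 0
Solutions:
 f(a) = C1 + Integral(C2*airyai(2^(1/3)*a/2) + C3*airybi(2^(1/3)*a/2), a)


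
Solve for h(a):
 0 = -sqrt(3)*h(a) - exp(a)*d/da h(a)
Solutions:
 h(a) = C1*exp(sqrt(3)*exp(-a))


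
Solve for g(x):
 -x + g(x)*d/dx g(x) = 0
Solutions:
 g(x) = -sqrt(C1 + x^2)
 g(x) = sqrt(C1 + x^2)


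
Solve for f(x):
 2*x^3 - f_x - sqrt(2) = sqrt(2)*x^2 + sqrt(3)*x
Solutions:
 f(x) = C1 + x^4/2 - sqrt(2)*x^3/3 - sqrt(3)*x^2/2 - sqrt(2)*x


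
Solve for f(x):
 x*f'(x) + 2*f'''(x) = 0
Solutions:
 f(x) = C1 + Integral(C2*airyai(-2^(2/3)*x/2) + C3*airybi(-2^(2/3)*x/2), x)


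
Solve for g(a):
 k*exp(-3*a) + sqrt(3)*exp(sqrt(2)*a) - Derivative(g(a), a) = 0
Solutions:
 g(a) = C1 - k*exp(-3*a)/3 + sqrt(6)*exp(sqrt(2)*a)/2


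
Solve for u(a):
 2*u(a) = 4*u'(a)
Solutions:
 u(a) = C1*exp(a/2)


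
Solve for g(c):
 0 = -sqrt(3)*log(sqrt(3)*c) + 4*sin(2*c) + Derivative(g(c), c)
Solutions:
 g(c) = C1 + sqrt(3)*c*(log(c) - 1) + sqrt(3)*c*log(3)/2 + 2*cos(2*c)


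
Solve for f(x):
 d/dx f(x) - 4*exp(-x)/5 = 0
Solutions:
 f(x) = C1 - 4*exp(-x)/5


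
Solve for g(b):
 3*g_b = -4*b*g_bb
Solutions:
 g(b) = C1 + C2*b^(1/4)


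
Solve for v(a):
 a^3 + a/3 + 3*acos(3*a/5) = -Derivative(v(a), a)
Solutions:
 v(a) = C1 - a^4/4 - a^2/6 - 3*a*acos(3*a/5) + sqrt(25 - 9*a^2)


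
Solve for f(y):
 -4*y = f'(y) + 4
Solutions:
 f(y) = C1 - 2*y^2 - 4*y


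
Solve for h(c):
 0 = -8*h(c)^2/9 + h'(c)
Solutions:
 h(c) = -9/(C1 + 8*c)


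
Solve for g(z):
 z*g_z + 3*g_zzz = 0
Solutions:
 g(z) = C1 + Integral(C2*airyai(-3^(2/3)*z/3) + C3*airybi(-3^(2/3)*z/3), z)


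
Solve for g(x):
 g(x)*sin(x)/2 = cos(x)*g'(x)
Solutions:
 g(x) = C1/sqrt(cos(x))


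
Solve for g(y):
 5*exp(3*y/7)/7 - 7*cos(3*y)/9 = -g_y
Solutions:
 g(y) = C1 - 5*exp(3*y/7)/3 + 7*sin(3*y)/27


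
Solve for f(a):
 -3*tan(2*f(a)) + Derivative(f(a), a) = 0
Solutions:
 f(a) = -asin(C1*exp(6*a))/2 + pi/2
 f(a) = asin(C1*exp(6*a))/2


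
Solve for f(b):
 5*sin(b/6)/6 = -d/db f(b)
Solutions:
 f(b) = C1 + 5*cos(b/6)


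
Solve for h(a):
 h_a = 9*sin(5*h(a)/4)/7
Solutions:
 -9*a/7 + 2*log(cos(5*h(a)/4) - 1)/5 - 2*log(cos(5*h(a)/4) + 1)/5 = C1


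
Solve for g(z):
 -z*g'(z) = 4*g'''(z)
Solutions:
 g(z) = C1 + Integral(C2*airyai(-2^(1/3)*z/2) + C3*airybi(-2^(1/3)*z/2), z)


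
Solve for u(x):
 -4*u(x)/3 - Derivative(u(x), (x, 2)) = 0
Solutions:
 u(x) = C1*sin(2*sqrt(3)*x/3) + C2*cos(2*sqrt(3)*x/3)


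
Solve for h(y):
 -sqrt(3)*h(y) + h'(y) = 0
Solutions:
 h(y) = C1*exp(sqrt(3)*y)


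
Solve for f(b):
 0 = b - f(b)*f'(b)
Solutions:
 f(b) = -sqrt(C1 + b^2)
 f(b) = sqrt(C1 + b^2)


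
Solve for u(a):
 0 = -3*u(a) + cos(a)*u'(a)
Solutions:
 u(a) = C1*(sin(a) + 1)^(3/2)/(sin(a) - 1)^(3/2)


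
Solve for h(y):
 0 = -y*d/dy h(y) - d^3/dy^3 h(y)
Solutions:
 h(y) = C1 + Integral(C2*airyai(-y) + C3*airybi(-y), y)


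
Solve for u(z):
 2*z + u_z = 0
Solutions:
 u(z) = C1 - z^2


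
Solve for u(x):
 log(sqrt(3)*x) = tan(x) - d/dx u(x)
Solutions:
 u(x) = C1 - x*log(x) - x*log(3)/2 + x - log(cos(x))


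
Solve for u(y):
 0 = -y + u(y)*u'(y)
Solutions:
 u(y) = -sqrt(C1 + y^2)
 u(y) = sqrt(C1 + y^2)


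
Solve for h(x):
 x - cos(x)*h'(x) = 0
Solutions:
 h(x) = C1 + Integral(x/cos(x), x)


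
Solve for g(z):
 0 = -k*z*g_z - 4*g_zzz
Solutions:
 g(z) = C1 + Integral(C2*airyai(2^(1/3)*z*(-k)^(1/3)/2) + C3*airybi(2^(1/3)*z*(-k)^(1/3)/2), z)


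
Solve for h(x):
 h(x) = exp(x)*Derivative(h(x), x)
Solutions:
 h(x) = C1*exp(-exp(-x))


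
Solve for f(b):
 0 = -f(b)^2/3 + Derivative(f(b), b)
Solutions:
 f(b) = -3/(C1 + b)


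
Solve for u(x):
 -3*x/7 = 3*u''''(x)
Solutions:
 u(x) = C1 + C2*x + C3*x^2 + C4*x^3 - x^5/840


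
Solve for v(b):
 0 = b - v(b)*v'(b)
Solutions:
 v(b) = -sqrt(C1 + b^2)
 v(b) = sqrt(C1 + b^2)


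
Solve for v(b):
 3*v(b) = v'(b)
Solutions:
 v(b) = C1*exp(3*b)


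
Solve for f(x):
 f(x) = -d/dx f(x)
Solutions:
 f(x) = C1*exp(-x)


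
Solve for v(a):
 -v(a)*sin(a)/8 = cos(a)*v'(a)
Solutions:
 v(a) = C1*cos(a)^(1/8)


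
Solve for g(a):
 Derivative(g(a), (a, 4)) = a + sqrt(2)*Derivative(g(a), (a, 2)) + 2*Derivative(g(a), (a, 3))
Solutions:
 g(a) = C1 + C2*a + C3*exp(a*(1 - sqrt(1 + sqrt(2)))) + C4*exp(a*(1 + sqrt(1 + sqrt(2)))) - sqrt(2)*a^3/12 + a^2/2


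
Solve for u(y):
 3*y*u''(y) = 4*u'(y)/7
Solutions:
 u(y) = C1 + C2*y^(25/21)


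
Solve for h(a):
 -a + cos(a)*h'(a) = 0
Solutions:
 h(a) = C1 + Integral(a/cos(a), a)


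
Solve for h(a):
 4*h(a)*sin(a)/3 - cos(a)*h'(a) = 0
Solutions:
 h(a) = C1/cos(a)^(4/3)


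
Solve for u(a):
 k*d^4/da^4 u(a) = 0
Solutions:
 u(a) = C1 + C2*a + C3*a^2 + C4*a^3


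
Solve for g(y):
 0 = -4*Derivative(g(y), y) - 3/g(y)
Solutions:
 g(y) = -sqrt(C1 - 6*y)/2
 g(y) = sqrt(C1 - 6*y)/2


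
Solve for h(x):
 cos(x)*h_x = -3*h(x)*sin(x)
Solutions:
 h(x) = C1*cos(x)^3


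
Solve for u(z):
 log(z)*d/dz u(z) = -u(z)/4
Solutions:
 u(z) = C1*exp(-li(z)/4)


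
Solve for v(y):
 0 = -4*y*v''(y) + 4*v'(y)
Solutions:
 v(y) = C1 + C2*y^2


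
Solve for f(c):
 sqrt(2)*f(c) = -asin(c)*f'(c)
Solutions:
 f(c) = C1*exp(-sqrt(2)*Integral(1/asin(c), c))


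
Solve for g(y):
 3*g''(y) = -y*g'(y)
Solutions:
 g(y) = C1 + C2*erf(sqrt(6)*y/6)


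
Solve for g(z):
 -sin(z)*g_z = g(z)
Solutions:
 g(z) = C1*sqrt(cos(z) + 1)/sqrt(cos(z) - 1)


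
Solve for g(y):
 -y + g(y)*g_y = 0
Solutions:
 g(y) = -sqrt(C1 + y^2)
 g(y) = sqrt(C1 + y^2)


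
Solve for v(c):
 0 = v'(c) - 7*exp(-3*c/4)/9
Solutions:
 v(c) = C1 - 28*exp(-3*c/4)/27


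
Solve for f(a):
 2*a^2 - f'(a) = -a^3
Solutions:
 f(a) = C1 + a^4/4 + 2*a^3/3


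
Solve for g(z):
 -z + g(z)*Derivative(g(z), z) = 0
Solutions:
 g(z) = -sqrt(C1 + z^2)
 g(z) = sqrt(C1 + z^2)


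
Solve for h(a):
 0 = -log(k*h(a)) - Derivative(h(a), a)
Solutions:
 li(k*h(a))/k = C1 - a


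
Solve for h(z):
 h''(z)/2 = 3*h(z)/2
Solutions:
 h(z) = C1*exp(-sqrt(3)*z) + C2*exp(sqrt(3)*z)


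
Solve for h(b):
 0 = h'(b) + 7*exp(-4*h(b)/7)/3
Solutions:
 h(b) = 7*log(-I*(C1 - 4*b/3)^(1/4))
 h(b) = 7*log(I*(C1 - 4*b/3)^(1/4))
 h(b) = 7*log(-(C1 - 4*b/3)^(1/4))
 h(b) = 7*log(C1 - 4*b/3)/4


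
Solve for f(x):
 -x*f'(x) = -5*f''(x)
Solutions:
 f(x) = C1 + C2*erfi(sqrt(10)*x/10)


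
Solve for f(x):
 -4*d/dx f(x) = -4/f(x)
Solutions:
 f(x) = -sqrt(C1 + 2*x)
 f(x) = sqrt(C1 + 2*x)


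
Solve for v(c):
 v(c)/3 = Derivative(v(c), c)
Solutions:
 v(c) = C1*exp(c/3)


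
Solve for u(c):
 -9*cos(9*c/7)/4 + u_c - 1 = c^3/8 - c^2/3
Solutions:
 u(c) = C1 + c^4/32 - c^3/9 + c + 7*sin(9*c/7)/4


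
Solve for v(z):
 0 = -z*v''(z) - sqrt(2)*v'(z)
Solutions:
 v(z) = C1 + C2*z^(1 - sqrt(2))


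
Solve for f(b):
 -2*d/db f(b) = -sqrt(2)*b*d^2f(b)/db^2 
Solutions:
 f(b) = C1 + C2*b^(1 + sqrt(2))


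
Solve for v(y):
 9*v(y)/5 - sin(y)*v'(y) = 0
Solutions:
 v(y) = C1*(cos(y) - 1)^(9/10)/(cos(y) + 1)^(9/10)


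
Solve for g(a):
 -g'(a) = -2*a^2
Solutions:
 g(a) = C1 + 2*a^3/3


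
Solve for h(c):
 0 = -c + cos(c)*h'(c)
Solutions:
 h(c) = C1 + Integral(c/cos(c), c)


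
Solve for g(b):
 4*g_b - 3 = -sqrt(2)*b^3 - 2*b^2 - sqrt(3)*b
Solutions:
 g(b) = C1 - sqrt(2)*b^4/16 - b^3/6 - sqrt(3)*b^2/8 + 3*b/4


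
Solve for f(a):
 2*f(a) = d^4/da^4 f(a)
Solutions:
 f(a) = C1*exp(-2^(1/4)*a) + C2*exp(2^(1/4)*a) + C3*sin(2^(1/4)*a) + C4*cos(2^(1/4)*a)


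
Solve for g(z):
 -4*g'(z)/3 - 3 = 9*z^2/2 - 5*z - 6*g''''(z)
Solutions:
 g(z) = C1 + C4*exp(6^(1/3)*z/3) - 9*z^3/8 + 15*z^2/8 - 9*z/4 + (C2*sin(2^(1/3)*3^(5/6)*z/6) + C3*cos(2^(1/3)*3^(5/6)*z/6))*exp(-6^(1/3)*z/6)


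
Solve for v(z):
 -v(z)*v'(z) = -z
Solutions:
 v(z) = -sqrt(C1 + z^2)
 v(z) = sqrt(C1 + z^2)


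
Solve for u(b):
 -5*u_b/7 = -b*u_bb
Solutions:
 u(b) = C1 + C2*b^(12/7)


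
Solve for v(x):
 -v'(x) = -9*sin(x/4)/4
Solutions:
 v(x) = C1 - 9*cos(x/4)


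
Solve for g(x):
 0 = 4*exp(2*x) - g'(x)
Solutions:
 g(x) = C1 + 2*exp(2*x)


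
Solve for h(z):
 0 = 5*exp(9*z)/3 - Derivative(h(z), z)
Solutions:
 h(z) = C1 + 5*exp(9*z)/27


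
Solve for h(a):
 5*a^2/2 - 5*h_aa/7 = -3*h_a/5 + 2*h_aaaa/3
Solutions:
 h(a) = C1 + C2*exp(-a*(-25*980^(1/3)/(441 + sqrt(238231))^(1/3) + 350^(1/3)*(441 + sqrt(238231))^(1/3))/140)*sin(sqrt(3)*a*(25*980^(1/3)/(441 + sqrt(238231))^(1/3) + 350^(1/3)*(441 + sqrt(238231))^(1/3))/140) + C3*exp(-a*(-25*980^(1/3)/(441 + sqrt(238231))^(1/3) + 350^(1/3)*(441 + sqrt(238231))^(1/3))/140)*cos(sqrt(3)*a*(25*980^(1/3)/(441 + sqrt(238231))^(1/3) + 350^(1/3)*(441 + sqrt(238231))^(1/3))/140) + C4*exp(a*(-25*980^(1/3)/(441 + sqrt(238231))^(1/3) + 350^(1/3)*(441 + sqrt(238231))^(1/3))/70) - 25*a^3/18 - 625*a^2/126 - 15625*a/1323


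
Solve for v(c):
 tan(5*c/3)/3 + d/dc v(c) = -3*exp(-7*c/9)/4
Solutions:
 v(c) = C1 - log(tan(5*c/3)^2 + 1)/10 + 27*exp(-7*c/9)/28


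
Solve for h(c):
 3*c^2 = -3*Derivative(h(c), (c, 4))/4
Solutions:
 h(c) = C1 + C2*c + C3*c^2 + C4*c^3 - c^6/90


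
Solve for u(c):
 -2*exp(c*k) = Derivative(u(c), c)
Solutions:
 u(c) = C1 - 2*exp(c*k)/k


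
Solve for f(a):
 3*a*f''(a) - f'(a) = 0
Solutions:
 f(a) = C1 + C2*a^(4/3)


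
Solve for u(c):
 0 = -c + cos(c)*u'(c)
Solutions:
 u(c) = C1 + Integral(c/cos(c), c)


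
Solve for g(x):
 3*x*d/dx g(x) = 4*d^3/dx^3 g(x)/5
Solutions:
 g(x) = C1 + Integral(C2*airyai(30^(1/3)*x/2) + C3*airybi(30^(1/3)*x/2), x)


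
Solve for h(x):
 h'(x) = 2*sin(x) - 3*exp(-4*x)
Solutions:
 h(x) = C1 - 2*cos(x) + 3*exp(-4*x)/4


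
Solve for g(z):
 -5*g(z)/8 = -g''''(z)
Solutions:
 g(z) = C1*exp(-10^(1/4)*z/2) + C2*exp(10^(1/4)*z/2) + C3*sin(10^(1/4)*z/2) + C4*cos(10^(1/4)*z/2)


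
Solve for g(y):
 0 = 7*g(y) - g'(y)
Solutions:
 g(y) = C1*exp(7*y)


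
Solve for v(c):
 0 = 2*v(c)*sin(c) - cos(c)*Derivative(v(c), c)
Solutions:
 v(c) = C1/cos(c)^2


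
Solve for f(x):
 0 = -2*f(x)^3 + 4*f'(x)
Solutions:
 f(x) = -sqrt(-1/(C1 + x))
 f(x) = sqrt(-1/(C1 + x))


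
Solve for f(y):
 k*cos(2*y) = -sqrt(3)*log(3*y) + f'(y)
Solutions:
 f(y) = C1 + k*sin(2*y)/2 + sqrt(3)*y*(log(y) - 1) + sqrt(3)*y*log(3)


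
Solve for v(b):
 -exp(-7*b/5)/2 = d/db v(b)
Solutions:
 v(b) = C1 + 5*exp(-7*b/5)/14


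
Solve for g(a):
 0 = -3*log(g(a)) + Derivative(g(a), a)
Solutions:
 li(g(a)) = C1 + 3*a


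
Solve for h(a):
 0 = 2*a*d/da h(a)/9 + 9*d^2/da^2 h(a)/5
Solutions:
 h(a) = C1 + C2*erf(sqrt(5)*a/9)


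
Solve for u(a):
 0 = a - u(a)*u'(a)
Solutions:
 u(a) = -sqrt(C1 + a^2)
 u(a) = sqrt(C1 + a^2)


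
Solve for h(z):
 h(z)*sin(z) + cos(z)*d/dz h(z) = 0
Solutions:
 h(z) = C1*cos(z)


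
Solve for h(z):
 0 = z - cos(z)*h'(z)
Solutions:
 h(z) = C1 + Integral(z/cos(z), z)


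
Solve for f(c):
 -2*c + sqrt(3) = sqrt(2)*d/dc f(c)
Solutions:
 f(c) = C1 - sqrt(2)*c^2/2 + sqrt(6)*c/2


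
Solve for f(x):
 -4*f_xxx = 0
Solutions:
 f(x) = C1 + C2*x + C3*x^2


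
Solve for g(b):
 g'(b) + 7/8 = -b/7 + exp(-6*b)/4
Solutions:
 g(b) = C1 - b^2/14 - 7*b/8 - exp(-6*b)/24


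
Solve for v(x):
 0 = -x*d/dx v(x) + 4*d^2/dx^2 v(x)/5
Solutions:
 v(x) = C1 + C2*erfi(sqrt(10)*x/4)


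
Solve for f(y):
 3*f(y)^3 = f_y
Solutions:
 f(y) = -sqrt(2)*sqrt(-1/(C1 + 3*y))/2
 f(y) = sqrt(2)*sqrt(-1/(C1 + 3*y))/2


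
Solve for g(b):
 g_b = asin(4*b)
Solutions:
 g(b) = C1 + b*asin(4*b) + sqrt(1 - 16*b^2)/4


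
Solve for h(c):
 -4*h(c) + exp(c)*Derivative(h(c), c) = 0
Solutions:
 h(c) = C1*exp(-4*exp(-c))


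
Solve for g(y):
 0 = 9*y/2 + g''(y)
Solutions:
 g(y) = C1 + C2*y - 3*y^3/4


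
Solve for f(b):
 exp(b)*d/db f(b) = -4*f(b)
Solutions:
 f(b) = C1*exp(4*exp(-b))


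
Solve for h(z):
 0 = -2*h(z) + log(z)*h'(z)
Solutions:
 h(z) = C1*exp(2*li(z))


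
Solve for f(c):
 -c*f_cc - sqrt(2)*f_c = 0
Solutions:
 f(c) = C1 + C2*c^(1 - sqrt(2))


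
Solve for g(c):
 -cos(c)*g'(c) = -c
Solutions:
 g(c) = C1 + Integral(c/cos(c), c)


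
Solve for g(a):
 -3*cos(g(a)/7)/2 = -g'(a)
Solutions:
 -3*a/2 - 7*log(sin(g(a)/7) - 1)/2 + 7*log(sin(g(a)/7) + 1)/2 = C1


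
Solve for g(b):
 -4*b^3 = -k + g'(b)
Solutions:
 g(b) = C1 - b^4 + b*k


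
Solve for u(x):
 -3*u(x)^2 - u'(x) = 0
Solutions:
 u(x) = 1/(C1 + 3*x)


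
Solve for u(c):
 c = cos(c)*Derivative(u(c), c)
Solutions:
 u(c) = C1 + Integral(c/cos(c), c)


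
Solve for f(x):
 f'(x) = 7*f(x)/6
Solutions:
 f(x) = C1*exp(7*x/6)


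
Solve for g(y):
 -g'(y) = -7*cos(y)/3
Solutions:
 g(y) = C1 + 7*sin(y)/3


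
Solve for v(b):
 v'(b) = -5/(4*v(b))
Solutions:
 v(b) = -sqrt(C1 - 10*b)/2
 v(b) = sqrt(C1 - 10*b)/2


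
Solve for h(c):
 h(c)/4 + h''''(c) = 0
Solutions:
 h(c) = (C1*sin(c/2) + C2*cos(c/2))*exp(-c/2) + (C3*sin(c/2) + C4*cos(c/2))*exp(c/2)


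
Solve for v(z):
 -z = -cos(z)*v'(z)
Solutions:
 v(z) = C1 + Integral(z/cos(z), z)


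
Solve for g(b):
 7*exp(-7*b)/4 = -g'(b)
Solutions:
 g(b) = C1 + exp(-7*b)/4


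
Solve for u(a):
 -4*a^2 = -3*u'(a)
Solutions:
 u(a) = C1 + 4*a^3/9


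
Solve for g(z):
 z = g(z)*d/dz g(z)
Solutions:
 g(z) = -sqrt(C1 + z^2)
 g(z) = sqrt(C1 + z^2)


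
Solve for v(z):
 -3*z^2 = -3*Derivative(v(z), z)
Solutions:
 v(z) = C1 + z^3/3


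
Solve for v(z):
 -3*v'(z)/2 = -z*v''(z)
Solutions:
 v(z) = C1 + C2*z^(5/2)


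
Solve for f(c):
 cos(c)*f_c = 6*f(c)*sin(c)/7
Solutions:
 f(c) = C1/cos(c)^(6/7)


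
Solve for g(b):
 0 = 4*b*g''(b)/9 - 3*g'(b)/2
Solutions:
 g(b) = C1 + C2*b^(35/8)


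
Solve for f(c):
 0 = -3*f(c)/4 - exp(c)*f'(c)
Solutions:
 f(c) = C1*exp(3*exp(-c)/4)


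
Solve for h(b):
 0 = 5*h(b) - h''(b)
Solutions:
 h(b) = C1*exp(-sqrt(5)*b) + C2*exp(sqrt(5)*b)


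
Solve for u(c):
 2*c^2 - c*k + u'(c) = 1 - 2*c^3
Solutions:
 u(c) = C1 - c^4/2 - 2*c^3/3 + c^2*k/2 + c


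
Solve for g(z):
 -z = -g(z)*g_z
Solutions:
 g(z) = -sqrt(C1 + z^2)
 g(z) = sqrt(C1 + z^2)


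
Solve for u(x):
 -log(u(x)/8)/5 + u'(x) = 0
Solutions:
 5*Integral(1/(-log(_y) + 3*log(2)), (_y, u(x))) = C1 - x


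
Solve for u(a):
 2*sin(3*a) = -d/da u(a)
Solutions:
 u(a) = C1 + 2*cos(3*a)/3


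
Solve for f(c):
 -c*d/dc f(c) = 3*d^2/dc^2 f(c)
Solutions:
 f(c) = C1 + C2*erf(sqrt(6)*c/6)


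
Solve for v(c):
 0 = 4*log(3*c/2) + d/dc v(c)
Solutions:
 v(c) = C1 - 4*c*log(c) + c*log(16/81) + 4*c


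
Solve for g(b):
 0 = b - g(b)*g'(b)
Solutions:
 g(b) = -sqrt(C1 + b^2)
 g(b) = sqrt(C1 + b^2)


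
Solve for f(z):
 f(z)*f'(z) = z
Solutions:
 f(z) = -sqrt(C1 + z^2)
 f(z) = sqrt(C1 + z^2)


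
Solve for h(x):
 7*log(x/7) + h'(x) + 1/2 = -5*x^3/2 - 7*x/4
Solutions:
 h(x) = C1 - 5*x^4/8 - 7*x^2/8 - 7*x*log(x) + 13*x/2 + 7*x*log(7)


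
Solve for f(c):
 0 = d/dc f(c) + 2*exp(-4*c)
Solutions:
 f(c) = C1 + exp(-4*c)/2


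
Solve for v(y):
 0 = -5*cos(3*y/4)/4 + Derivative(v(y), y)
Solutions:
 v(y) = C1 + 5*sin(3*y/4)/3


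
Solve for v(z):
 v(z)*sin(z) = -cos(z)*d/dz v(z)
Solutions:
 v(z) = C1*cos(z)


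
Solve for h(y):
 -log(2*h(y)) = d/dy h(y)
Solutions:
 Integral(1/(log(_y) + log(2)), (_y, h(y))) = C1 - y


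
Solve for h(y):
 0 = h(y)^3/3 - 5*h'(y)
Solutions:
 h(y) = -sqrt(30)*sqrt(-1/(C1 + y))/2
 h(y) = sqrt(30)*sqrt(-1/(C1 + y))/2


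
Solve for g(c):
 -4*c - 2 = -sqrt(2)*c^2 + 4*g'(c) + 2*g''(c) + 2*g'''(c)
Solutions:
 g(c) = C1 + sqrt(2)*c^3/12 - c^2/2 - sqrt(2)*c^2/8 - sqrt(2)*c/8 + (C2*sin(sqrt(7)*c/2) + C3*cos(sqrt(7)*c/2))*exp(-c/2)


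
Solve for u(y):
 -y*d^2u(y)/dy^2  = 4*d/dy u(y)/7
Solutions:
 u(y) = C1 + C2*y^(3/7)


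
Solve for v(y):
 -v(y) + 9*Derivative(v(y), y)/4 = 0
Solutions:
 v(y) = C1*exp(4*y/9)


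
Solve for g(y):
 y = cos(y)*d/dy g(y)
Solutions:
 g(y) = C1 + Integral(y/cos(y), y)


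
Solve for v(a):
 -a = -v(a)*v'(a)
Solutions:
 v(a) = -sqrt(C1 + a^2)
 v(a) = sqrt(C1 + a^2)


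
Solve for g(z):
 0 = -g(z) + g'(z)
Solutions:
 g(z) = C1*exp(z)


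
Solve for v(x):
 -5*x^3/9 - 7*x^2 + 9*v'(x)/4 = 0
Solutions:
 v(x) = C1 + 5*x^4/81 + 28*x^3/27


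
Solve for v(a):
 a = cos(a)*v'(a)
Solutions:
 v(a) = C1 + Integral(a/cos(a), a)
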